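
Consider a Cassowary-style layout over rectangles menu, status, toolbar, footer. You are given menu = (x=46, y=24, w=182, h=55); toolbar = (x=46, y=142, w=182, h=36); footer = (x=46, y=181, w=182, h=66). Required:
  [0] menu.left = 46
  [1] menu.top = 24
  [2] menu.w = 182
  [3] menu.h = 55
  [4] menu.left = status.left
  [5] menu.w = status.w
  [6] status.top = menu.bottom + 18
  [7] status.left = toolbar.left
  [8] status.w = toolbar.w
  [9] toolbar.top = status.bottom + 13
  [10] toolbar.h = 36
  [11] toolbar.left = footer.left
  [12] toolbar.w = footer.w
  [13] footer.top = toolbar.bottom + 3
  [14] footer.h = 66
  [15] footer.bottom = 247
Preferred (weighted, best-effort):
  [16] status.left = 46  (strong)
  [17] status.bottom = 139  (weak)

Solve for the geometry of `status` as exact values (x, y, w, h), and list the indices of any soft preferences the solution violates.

1. status.x = 46  [menu.left = status.left]
2. status.w = 182  [menu.w = status.w]
3. status.y = 97  [status.top = menu.bottom + 18]
4. status.h = 32  [toolbar.top = status.bottom + 13]

status = (x=46, y=97, w=182, h=32)
violated soft preferences: 17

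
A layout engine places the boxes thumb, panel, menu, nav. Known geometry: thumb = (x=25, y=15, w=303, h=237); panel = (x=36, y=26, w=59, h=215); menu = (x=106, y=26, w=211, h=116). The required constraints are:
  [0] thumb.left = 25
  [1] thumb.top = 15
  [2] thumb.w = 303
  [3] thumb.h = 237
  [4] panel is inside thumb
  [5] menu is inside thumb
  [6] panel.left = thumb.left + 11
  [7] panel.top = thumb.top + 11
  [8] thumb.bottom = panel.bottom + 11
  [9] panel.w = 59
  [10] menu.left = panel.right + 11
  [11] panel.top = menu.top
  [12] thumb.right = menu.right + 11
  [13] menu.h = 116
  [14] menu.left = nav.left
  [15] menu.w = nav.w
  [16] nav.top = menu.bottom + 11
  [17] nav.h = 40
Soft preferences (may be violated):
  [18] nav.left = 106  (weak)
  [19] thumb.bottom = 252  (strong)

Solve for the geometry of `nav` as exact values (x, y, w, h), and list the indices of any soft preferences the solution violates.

1. nav.x = 106  [menu.left = nav.left]
2. nav.w = 211  [menu.w = nav.w]
3. nav.y = 153  [nav.top = menu.bottom + 11]
4. nav.h = 40  [nav.h = 40]

nav = (x=106, y=153, w=211, h=40)
violated soft preferences: none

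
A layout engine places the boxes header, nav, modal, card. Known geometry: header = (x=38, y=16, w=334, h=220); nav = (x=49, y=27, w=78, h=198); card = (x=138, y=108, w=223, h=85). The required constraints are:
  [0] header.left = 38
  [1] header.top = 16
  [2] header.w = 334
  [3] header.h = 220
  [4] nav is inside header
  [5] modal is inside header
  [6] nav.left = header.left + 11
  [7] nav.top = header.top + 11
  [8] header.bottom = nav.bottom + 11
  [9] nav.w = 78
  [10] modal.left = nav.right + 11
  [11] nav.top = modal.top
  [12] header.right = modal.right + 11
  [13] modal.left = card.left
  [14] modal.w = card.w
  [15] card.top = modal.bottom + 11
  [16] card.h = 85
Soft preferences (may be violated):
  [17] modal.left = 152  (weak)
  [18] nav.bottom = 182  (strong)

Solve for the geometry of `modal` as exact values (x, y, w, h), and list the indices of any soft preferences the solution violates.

modal = (x=138, y=27, w=223, h=70)
violated soft preferences: 17, 18

1. modal.x = 138  [modal.left = nav.right + 11]
2. modal.y = 27  [nav.top = modal.top]
3. modal.w = 223  [header.right = modal.right + 11]
4. modal.h = 70  [card.top = modal.bottom + 11]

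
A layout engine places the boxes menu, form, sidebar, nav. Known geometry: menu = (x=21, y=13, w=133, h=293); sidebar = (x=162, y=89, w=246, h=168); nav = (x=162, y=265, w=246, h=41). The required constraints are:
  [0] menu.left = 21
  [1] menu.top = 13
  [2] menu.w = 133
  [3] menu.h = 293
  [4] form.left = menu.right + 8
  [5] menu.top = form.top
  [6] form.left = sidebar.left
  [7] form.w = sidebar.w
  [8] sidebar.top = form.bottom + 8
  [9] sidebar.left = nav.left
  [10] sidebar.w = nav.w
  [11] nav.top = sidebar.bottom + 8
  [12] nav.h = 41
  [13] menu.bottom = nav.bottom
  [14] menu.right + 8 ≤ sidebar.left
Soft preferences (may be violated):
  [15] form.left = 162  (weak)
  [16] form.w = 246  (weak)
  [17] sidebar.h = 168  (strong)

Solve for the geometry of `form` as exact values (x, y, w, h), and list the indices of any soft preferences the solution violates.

1. form.x = 162  [form.left = menu.right + 8]
2. form.y = 13  [menu.top = form.top]
3. form.w = 246  [form.w = sidebar.w]
4. form.h = 68  [sidebar.top = form.bottom + 8]

form = (x=162, y=13, w=246, h=68)
violated soft preferences: none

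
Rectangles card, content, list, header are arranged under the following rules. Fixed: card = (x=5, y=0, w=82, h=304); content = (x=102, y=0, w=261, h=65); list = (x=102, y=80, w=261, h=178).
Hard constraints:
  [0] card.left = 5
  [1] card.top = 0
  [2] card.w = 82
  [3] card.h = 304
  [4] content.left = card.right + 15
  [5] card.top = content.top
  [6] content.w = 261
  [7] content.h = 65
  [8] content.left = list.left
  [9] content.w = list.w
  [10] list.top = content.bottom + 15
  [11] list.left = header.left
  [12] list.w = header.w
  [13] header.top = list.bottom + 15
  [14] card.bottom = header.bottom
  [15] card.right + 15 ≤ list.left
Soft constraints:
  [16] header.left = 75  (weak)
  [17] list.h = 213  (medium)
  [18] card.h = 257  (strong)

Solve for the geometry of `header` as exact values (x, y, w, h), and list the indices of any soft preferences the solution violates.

header = (x=102, y=273, w=261, h=31)
violated soft preferences: 16, 17, 18

1. header.x = 102  [list.left = header.left]
2. header.w = 261  [list.w = header.w]
3. header.y = 273  [header.top = list.bottom + 15]
4. header.h = 31  [card.bottom = header.bottom]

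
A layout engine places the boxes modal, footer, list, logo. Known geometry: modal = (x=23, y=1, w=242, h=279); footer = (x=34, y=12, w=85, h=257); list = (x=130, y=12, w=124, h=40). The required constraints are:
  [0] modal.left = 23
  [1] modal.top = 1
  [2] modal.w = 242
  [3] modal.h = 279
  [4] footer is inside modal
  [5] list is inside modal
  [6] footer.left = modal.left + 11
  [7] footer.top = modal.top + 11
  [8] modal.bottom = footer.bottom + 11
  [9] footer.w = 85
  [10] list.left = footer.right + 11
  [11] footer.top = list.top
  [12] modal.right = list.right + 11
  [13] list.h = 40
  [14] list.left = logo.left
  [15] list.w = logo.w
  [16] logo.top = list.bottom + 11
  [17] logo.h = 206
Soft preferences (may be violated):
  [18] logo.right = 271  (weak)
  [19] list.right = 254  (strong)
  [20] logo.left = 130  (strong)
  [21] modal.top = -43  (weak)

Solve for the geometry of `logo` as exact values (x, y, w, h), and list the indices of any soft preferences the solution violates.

logo = (x=130, y=63, w=124, h=206)
violated soft preferences: 18, 21

1. logo.x = 130  [list.left = logo.left]
2. logo.w = 124  [list.w = logo.w]
3. logo.y = 63  [logo.top = list.bottom + 11]
4. logo.h = 206  [logo.h = 206]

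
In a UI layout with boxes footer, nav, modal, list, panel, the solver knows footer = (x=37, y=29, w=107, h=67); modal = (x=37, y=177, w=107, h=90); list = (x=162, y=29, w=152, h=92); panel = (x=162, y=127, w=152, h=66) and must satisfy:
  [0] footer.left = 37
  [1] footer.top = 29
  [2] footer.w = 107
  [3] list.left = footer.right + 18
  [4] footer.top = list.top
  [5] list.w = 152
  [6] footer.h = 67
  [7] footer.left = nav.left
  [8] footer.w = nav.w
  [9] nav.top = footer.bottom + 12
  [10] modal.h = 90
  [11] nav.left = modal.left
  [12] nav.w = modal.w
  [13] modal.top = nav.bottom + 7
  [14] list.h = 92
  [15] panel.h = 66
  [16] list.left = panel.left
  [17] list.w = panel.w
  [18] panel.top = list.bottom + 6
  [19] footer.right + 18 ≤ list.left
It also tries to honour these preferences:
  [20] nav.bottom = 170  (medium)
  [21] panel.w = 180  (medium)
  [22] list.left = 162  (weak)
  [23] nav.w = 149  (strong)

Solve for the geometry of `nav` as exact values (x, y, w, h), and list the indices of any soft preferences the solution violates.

1. nav.x = 37  [footer.left = nav.left]
2. nav.w = 107  [footer.w = nav.w]
3. nav.y = 108  [nav.top = footer.bottom + 12]
4. nav.h = 62  [modal.top = nav.bottom + 7]

nav = (x=37, y=108, w=107, h=62)
violated soft preferences: 21, 23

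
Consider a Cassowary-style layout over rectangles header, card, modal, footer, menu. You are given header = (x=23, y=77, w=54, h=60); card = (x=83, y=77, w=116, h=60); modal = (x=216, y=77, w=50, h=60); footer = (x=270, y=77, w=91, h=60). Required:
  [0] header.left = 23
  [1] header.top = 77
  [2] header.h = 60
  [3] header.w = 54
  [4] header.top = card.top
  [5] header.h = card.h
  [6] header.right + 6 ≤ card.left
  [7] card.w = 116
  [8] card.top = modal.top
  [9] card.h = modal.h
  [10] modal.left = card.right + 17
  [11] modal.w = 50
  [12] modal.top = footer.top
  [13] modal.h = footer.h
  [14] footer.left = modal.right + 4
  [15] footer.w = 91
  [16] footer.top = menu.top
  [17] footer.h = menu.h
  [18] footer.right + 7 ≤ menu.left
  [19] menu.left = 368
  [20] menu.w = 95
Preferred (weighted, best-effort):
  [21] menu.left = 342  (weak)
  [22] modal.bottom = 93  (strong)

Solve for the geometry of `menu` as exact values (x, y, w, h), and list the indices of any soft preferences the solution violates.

menu = (x=368, y=77, w=95, h=60)
violated soft preferences: 21, 22

1. menu.y = 77  [footer.top = menu.top]
2. menu.h = 60  [footer.h = menu.h]
3. menu.x = 368  [menu.left = 368]
4. menu.w = 95  [menu.w = 95]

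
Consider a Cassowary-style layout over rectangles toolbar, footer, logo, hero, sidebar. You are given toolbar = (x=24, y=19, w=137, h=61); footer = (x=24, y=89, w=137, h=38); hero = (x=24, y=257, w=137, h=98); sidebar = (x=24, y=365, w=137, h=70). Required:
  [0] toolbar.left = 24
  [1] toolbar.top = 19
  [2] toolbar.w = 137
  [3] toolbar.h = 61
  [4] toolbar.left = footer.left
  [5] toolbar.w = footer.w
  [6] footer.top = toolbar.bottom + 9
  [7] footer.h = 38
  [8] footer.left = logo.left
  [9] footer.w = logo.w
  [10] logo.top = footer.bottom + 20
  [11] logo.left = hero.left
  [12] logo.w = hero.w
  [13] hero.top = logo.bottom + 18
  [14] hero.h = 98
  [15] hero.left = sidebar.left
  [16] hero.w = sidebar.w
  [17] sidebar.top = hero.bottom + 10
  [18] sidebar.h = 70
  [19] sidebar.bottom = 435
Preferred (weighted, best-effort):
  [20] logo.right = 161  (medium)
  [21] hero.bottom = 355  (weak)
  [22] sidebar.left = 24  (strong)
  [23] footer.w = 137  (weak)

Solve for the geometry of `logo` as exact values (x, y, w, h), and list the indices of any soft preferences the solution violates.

logo = (x=24, y=147, w=137, h=92)
violated soft preferences: none

1. logo.x = 24  [footer.left = logo.left]
2. logo.w = 137  [footer.w = logo.w]
3. logo.y = 147  [logo.top = footer.bottom + 20]
4. logo.h = 92  [hero.top = logo.bottom + 18]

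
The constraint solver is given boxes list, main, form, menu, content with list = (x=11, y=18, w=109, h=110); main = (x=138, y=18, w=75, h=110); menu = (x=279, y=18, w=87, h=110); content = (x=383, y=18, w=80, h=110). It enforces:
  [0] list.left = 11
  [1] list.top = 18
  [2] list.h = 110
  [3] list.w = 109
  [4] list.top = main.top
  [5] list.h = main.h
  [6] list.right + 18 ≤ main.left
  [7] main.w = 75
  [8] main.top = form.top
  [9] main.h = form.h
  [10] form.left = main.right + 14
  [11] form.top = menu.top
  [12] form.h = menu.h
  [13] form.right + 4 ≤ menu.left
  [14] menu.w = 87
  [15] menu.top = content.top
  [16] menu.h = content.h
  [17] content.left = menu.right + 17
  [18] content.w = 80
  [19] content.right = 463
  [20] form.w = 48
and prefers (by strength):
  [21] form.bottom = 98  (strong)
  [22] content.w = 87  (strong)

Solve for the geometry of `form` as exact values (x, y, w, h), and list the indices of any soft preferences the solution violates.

1. form.y = 18  [main.top = form.top]
2. form.h = 110  [main.h = form.h]
3. form.x = 227  [form.left = main.right + 14]
4. form.w = 48  [form.w = 48]

form = (x=227, y=18, w=48, h=110)
violated soft preferences: 21, 22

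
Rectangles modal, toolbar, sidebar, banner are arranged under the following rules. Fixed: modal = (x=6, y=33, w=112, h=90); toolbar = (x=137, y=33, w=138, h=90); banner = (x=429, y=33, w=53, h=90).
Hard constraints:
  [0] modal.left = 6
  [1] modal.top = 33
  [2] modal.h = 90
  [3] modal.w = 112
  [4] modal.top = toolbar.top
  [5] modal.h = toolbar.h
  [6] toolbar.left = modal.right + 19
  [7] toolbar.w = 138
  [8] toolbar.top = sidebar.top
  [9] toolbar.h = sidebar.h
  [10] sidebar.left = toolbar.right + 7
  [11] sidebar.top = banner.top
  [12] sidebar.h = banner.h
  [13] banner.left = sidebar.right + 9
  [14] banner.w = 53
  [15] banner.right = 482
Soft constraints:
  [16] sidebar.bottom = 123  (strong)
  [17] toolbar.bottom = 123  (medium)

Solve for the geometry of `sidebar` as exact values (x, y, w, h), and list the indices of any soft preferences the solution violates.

sidebar = (x=282, y=33, w=138, h=90)
violated soft preferences: none

1. sidebar.y = 33  [toolbar.top = sidebar.top]
2. sidebar.h = 90  [toolbar.h = sidebar.h]
3. sidebar.x = 282  [sidebar.left = toolbar.right + 7]
4. sidebar.w = 138  [banner.left = sidebar.right + 9]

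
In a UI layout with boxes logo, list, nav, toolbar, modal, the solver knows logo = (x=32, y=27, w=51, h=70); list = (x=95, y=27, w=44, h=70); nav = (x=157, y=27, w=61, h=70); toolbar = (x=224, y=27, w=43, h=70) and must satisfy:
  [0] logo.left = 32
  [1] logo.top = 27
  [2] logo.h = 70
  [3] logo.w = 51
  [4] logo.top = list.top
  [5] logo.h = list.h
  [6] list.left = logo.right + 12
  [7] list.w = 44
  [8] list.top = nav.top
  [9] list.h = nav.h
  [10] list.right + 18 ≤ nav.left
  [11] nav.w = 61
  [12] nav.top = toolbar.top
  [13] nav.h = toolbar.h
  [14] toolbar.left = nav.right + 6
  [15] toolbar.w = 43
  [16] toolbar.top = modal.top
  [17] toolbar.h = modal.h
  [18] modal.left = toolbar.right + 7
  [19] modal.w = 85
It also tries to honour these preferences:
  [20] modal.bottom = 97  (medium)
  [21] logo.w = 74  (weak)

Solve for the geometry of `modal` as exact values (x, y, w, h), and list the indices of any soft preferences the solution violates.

modal = (x=274, y=27, w=85, h=70)
violated soft preferences: 21

1. modal.y = 27  [toolbar.top = modal.top]
2. modal.h = 70  [toolbar.h = modal.h]
3. modal.x = 274  [modal.left = toolbar.right + 7]
4. modal.w = 85  [modal.w = 85]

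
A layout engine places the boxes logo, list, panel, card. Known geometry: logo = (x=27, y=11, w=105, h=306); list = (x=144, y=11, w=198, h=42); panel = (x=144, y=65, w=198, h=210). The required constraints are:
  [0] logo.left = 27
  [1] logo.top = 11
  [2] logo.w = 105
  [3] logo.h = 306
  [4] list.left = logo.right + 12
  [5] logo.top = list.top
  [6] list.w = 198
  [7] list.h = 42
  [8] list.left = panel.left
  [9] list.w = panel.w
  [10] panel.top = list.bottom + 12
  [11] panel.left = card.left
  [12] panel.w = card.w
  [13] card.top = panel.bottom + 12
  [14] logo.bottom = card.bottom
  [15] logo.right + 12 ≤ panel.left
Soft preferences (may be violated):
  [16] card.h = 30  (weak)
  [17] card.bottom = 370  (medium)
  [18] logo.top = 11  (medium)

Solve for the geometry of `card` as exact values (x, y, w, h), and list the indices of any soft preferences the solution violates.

card = (x=144, y=287, w=198, h=30)
violated soft preferences: 17

1. card.x = 144  [panel.left = card.left]
2. card.w = 198  [panel.w = card.w]
3. card.y = 287  [card.top = panel.bottom + 12]
4. card.h = 30  [logo.bottom = card.bottom]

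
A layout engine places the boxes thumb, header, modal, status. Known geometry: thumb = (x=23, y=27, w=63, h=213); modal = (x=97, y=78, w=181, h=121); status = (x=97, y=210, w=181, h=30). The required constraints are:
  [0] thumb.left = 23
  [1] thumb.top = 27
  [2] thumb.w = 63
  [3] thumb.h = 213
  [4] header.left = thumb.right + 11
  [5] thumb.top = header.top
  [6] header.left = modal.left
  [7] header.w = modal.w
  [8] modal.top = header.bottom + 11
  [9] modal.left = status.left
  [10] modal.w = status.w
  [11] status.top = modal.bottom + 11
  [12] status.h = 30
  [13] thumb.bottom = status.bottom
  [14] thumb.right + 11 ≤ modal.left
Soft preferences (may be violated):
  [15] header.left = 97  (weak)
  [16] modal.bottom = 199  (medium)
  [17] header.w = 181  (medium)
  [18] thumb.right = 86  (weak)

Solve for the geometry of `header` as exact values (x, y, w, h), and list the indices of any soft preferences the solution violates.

header = (x=97, y=27, w=181, h=40)
violated soft preferences: none

1. header.x = 97  [header.left = thumb.right + 11]
2. header.y = 27  [thumb.top = header.top]
3. header.w = 181  [header.w = modal.w]
4. header.h = 40  [modal.top = header.bottom + 11]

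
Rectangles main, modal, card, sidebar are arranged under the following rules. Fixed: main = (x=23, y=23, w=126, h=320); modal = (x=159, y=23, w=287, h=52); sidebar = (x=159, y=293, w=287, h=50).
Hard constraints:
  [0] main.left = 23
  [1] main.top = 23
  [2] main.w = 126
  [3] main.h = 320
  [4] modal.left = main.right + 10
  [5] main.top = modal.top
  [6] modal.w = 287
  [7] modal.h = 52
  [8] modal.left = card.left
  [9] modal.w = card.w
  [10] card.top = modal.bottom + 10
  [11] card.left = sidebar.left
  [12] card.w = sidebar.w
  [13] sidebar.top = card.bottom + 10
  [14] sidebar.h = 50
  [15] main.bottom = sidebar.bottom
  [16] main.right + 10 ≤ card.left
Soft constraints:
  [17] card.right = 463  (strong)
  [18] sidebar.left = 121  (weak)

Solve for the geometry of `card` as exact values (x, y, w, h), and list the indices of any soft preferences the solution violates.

1. card.x = 159  [modal.left = card.left]
2. card.w = 287  [modal.w = card.w]
3. card.y = 85  [card.top = modal.bottom + 10]
4. card.h = 198  [sidebar.top = card.bottom + 10]

card = (x=159, y=85, w=287, h=198)
violated soft preferences: 17, 18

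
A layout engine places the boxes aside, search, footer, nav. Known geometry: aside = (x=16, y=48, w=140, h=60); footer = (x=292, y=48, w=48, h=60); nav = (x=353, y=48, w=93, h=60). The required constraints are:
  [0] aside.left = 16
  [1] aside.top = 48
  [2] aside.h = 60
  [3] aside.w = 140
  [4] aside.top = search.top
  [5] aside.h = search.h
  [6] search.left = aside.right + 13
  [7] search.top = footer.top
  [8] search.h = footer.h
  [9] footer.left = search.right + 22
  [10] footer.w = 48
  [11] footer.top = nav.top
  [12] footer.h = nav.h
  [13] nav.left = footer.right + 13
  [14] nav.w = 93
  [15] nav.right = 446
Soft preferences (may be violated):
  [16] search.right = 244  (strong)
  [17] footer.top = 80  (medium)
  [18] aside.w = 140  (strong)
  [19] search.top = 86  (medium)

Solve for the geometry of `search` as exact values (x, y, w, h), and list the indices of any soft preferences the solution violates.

1. search.y = 48  [aside.top = search.top]
2. search.h = 60  [aside.h = search.h]
3. search.x = 169  [search.left = aside.right + 13]
4. search.w = 101  [footer.left = search.right + 22]

search = (x=169, y=48, w=101, h=60)
violated soft preferences: 16, 17, 19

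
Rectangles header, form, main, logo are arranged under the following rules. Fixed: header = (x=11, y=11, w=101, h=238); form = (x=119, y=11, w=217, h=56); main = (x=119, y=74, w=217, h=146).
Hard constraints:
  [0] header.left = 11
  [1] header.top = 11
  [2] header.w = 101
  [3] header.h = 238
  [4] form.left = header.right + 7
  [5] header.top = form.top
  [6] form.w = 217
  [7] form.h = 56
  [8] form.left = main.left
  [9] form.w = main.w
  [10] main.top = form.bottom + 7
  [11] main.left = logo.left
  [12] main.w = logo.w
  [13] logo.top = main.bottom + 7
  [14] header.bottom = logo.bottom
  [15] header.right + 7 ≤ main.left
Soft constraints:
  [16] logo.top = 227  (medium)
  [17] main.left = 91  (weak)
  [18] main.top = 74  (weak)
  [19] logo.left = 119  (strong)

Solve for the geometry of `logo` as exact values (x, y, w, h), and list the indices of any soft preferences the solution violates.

logo = (x=119, y=227, w=217, h=22)
violated soft preferences: 17

1. logo.x = 119  [main.left = logo.left]
2. logo.w = 217  [main.w = logo.w]
3. logo.y = 227  [logo.top = main.bottom + 7]
4. logo.h = 22  [header.bottom = logo.bottom]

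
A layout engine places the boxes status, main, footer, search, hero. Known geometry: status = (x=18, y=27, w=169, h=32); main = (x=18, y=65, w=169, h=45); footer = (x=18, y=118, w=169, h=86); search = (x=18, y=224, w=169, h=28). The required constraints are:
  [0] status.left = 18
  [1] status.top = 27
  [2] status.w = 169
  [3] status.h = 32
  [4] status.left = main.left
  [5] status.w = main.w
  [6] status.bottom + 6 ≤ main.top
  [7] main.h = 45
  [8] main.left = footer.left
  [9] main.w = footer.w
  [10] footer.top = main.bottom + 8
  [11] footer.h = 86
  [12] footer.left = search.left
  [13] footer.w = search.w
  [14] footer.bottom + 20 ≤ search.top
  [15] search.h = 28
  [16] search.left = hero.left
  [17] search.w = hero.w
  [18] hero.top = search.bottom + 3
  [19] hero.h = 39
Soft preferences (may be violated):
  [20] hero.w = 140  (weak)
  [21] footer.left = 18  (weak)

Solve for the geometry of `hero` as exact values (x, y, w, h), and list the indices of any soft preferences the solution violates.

1. hero.x = 18  [search.left = hero.left]
2. hero.w = 169  [search.w = hero.w]
3. hero.y = 255  [hero.top = search.bottom + 3]
4. hero.h = 39  [hero.h = 39]

hero = (x=18, y=255, w=169, h=39)
violated soft preferences: 20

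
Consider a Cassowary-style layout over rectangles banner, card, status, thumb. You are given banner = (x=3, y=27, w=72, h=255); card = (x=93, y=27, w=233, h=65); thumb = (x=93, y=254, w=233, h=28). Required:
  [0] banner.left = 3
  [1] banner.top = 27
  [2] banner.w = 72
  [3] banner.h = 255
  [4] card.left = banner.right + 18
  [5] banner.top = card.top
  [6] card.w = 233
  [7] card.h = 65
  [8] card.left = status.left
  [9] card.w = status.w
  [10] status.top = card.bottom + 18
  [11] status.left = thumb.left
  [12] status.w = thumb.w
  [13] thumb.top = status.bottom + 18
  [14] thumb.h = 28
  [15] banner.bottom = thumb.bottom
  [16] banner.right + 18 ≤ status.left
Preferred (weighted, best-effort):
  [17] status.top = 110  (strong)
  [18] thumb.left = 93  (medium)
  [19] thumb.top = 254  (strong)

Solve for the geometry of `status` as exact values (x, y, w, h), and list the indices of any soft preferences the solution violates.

1. status.x = 93  [card.left = status.left]
2. status.w = 233  [card.w = status.w]
3. status.y = 110  [status.top = card.bottom + 18]
4. status.h = 126  [thumb.top = status.bottom + 18]

status = (x=93, y=110, w=233, h=126)
violated soft preferences: none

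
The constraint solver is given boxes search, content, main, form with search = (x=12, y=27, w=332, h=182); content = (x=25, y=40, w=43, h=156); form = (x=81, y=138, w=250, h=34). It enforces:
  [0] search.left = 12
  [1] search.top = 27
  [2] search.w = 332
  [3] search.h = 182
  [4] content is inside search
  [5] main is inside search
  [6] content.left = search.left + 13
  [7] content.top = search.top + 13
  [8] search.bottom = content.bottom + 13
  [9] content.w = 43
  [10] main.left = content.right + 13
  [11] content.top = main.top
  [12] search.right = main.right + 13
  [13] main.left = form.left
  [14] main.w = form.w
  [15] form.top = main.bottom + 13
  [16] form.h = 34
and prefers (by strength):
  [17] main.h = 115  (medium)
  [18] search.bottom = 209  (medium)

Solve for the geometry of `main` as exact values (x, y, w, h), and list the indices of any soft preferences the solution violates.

main = (x=81, y=40, w=250, h=85)
violated soft preferences: 17

1. main.x = 81  [main.left = content.right + 13]
2. main.y = 40  [content.top = main.top]
3. main.w = 250  [search.right = main.right + 13]
4. main.h = 85  [form.top = main.bottom + 13]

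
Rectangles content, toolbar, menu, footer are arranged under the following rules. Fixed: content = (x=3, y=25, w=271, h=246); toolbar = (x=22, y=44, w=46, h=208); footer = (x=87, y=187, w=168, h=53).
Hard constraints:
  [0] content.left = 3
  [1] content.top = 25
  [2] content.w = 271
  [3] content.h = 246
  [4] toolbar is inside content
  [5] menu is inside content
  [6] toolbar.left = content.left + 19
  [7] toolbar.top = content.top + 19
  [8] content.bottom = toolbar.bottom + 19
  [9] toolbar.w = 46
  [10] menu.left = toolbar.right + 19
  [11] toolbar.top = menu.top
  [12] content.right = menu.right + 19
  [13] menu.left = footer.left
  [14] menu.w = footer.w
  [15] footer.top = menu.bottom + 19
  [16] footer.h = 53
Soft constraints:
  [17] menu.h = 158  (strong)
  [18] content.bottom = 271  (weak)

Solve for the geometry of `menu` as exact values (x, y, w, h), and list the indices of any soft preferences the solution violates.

1. menu.x = 87  [menu.left = toolbar.right + 19]
2. menu.y = 44  [toolbar.top = menu.top]
3. menu.w = 168  [content.right = menu.right + 19]
4. menu.h = 124  [footer.top = menu.bottom + 19]

menu = (x=87, y=44, w=168, h=124)
violated soft preferences: 17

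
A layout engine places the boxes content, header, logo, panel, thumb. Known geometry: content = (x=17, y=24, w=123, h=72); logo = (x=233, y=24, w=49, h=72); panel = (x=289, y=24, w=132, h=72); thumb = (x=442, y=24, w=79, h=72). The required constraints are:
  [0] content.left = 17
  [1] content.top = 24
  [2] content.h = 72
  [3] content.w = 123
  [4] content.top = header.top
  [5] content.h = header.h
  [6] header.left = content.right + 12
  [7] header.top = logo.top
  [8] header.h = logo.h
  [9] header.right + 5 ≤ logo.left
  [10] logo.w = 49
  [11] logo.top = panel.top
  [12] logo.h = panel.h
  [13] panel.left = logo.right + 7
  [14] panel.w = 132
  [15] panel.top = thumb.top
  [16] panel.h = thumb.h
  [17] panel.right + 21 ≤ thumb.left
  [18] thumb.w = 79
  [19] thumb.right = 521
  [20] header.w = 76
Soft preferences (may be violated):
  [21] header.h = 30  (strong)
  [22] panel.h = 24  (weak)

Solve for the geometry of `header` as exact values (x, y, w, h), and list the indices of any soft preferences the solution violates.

header = (x=152, y=24, w=76, h=72)
violated soft preferences: 21, 22

1. header.y = 24  [content.top = header.top]
2. header.h = 72  [content.h = header.h]
3. header.x = 152  [header.left = content.right + 12]
4. header.w = 76  [header.w = 76]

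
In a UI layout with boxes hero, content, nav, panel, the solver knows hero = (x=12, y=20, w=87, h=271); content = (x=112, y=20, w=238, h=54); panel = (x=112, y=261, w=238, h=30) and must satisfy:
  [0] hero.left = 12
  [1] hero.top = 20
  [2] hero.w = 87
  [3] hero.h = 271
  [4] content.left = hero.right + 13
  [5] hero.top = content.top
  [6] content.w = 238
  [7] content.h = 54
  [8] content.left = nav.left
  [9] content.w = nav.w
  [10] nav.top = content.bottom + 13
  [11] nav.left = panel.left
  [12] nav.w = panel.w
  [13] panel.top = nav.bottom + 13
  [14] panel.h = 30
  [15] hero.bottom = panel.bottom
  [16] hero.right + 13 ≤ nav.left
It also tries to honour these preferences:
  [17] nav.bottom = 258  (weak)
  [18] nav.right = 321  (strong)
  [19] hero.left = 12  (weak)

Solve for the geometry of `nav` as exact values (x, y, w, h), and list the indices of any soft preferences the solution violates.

1. nav.x = 112  [content.left = nav.left]
2. nav.w = 238  [content.w = nav.w]
3. nav.y = 87  [nav.top = content.bottom + 13]
4. nav.h = 161  [panel.top = nav.bottom + 13]

nav = (x=112, y=87, w=238, h=161)
violated soft preferences: 17, 18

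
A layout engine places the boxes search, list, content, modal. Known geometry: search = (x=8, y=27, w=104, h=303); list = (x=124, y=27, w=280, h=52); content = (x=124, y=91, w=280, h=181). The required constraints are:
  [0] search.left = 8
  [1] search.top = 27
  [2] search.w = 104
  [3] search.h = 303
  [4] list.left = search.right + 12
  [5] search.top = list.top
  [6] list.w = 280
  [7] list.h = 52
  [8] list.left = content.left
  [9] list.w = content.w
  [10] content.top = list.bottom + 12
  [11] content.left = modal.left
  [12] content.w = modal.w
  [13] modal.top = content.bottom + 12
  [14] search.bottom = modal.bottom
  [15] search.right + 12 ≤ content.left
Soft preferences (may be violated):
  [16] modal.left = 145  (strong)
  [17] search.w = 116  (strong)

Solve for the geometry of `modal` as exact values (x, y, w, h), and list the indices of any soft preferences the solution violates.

1. modal.x = 124  [content.left = modal.left]
2. modal.w = 280  [content.w = modal.w]
3. modal.y = 284  [modal.top = content.bottom + 12]
4. modal.h = 46  [search.bottom = modal.bottom]

modal = (x=124, y=284, w=280, h=46)
violated soft preferences: 16, 17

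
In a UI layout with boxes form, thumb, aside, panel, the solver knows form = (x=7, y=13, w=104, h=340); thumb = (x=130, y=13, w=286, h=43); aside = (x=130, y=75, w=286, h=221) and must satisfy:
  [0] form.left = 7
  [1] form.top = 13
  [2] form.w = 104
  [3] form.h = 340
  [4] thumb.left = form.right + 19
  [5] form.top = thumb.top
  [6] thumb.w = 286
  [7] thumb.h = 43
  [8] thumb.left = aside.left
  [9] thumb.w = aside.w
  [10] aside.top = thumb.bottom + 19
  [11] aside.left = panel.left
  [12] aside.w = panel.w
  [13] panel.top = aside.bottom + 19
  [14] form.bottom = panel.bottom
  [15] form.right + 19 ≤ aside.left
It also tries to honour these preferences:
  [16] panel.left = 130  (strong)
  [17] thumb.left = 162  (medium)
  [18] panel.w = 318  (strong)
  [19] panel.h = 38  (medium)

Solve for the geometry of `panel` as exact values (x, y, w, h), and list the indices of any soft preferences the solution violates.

1. panel.x = 130  [aside.left = panel.left]
2. panel.w = 286  [aside.w = panel.w]
3. panel.y = 315  [panel.top = aside.bottom + 19]
4. panel.h = 38  [form.bottom = panel.bottom]

panel = (x=130, y=315, w=286, h=38)
violated soft preferences: 17, 18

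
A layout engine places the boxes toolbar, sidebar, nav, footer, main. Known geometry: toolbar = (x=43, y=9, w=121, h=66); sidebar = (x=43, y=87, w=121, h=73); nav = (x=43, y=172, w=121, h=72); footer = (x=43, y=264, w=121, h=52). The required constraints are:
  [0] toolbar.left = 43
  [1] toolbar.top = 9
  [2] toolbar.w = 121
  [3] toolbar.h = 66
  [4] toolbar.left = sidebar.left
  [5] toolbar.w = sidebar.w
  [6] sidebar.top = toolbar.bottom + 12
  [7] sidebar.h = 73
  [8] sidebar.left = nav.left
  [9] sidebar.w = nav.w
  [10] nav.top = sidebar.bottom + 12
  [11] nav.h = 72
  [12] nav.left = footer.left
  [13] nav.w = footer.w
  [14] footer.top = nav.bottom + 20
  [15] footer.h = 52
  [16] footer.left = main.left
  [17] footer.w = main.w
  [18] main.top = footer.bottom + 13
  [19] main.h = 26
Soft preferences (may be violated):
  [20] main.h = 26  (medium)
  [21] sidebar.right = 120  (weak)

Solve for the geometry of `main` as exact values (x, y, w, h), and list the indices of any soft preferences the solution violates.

1. main.x = 43  [footer.left = main.left]
2. main.w = 121  [footer.w = main.w]
3. main.y = 329  [main.top = footer.bottom + 13]
4. main.h = 26  [main.h = 26]

main = (x=43, y=329, w=121, h=26)
violated soft preferences: 21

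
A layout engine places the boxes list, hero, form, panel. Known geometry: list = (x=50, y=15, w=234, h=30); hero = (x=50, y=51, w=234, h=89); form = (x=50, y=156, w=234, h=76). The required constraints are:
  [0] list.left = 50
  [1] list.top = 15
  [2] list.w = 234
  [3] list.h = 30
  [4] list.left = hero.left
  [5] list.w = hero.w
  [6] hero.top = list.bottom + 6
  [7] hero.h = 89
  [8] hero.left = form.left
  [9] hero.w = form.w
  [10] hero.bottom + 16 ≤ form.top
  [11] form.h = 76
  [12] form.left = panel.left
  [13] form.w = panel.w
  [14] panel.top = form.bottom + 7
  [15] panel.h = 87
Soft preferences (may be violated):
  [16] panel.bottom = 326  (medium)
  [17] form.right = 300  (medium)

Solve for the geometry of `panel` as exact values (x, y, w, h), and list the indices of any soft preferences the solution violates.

panel = (x=50, y=239, w=234, h=87)
violated soft preferences: 17

1. panel.x = 50  [form.left = panel.left]
2. panel.w = 234  [form.w = panel.w]
3. panel.y = 239  [panel.top = form.bottom + 7]
4. panel.h = 87  [panel.h = 87]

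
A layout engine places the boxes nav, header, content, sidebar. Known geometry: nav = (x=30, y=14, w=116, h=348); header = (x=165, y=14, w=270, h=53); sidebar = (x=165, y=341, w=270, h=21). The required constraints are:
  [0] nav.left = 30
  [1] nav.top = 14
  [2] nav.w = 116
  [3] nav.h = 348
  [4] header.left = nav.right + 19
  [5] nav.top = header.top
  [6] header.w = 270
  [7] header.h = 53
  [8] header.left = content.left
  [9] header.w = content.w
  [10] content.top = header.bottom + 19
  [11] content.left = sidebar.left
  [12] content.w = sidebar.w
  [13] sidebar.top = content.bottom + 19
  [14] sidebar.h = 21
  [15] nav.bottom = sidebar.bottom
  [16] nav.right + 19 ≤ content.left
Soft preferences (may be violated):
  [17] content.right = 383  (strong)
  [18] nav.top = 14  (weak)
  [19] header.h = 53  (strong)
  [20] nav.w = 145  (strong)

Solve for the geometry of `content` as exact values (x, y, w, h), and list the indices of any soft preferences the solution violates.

1. content.x = 165  [header.left = content.left]
2. content.w = 270  [header.w = content.w]
3. content.y = 86  [content.top = header.bottom + 19]
4. content.h = 236  [sidebar.top = content.bottom + 19]

content = (x=165, y=86, w=270, h=236)
violated soft preferences: 17, 20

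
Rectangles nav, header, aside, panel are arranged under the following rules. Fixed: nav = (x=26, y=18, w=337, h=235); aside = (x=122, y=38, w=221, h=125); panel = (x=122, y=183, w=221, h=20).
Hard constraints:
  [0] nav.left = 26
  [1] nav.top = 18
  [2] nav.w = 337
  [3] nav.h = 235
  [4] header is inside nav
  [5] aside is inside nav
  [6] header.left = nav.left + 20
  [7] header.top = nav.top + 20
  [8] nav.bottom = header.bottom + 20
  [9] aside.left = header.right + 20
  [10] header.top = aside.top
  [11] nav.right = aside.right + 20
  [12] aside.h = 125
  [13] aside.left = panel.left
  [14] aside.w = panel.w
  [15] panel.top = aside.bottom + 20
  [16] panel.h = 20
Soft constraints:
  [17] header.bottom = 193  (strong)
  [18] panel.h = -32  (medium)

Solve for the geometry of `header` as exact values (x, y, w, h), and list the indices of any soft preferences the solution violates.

1. header.x = 46  [header.left = nav.left + 20]
2. header.y = 38  [header.top = nav.top + 20]
3. header.h = 195  [nav.bottom = header.bottom + 20]
4. header.w = 56  [aside.left = header.right + 20]

header = (x=46, y=38, w=56, h=195)
violated soft preferences: 17, 18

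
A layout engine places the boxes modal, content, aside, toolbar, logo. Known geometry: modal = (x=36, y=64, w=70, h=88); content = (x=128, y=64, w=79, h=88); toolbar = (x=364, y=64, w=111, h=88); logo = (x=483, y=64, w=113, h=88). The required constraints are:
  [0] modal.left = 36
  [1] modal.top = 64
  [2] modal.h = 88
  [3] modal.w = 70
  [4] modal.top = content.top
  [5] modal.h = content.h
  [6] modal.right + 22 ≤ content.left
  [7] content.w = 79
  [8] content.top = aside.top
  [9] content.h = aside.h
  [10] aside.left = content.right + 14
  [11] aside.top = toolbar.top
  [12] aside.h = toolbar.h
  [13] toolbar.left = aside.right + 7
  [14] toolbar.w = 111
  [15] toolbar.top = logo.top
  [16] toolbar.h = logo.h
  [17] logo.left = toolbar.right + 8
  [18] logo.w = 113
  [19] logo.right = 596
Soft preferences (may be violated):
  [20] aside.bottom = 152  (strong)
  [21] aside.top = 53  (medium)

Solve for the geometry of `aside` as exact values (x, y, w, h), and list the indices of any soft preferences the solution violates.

aside = (x=221, y=64, w=136, h=88)
violated soft preferences: 21

1. aside.y = 64  [content.top = aside.top]
2. aside.h = 88  [content.h = aside.h]
3. aside.x = 221  [aside.left = content.right + 14]
4. aside.w = 136  [toolbar.left = aside.right + 7]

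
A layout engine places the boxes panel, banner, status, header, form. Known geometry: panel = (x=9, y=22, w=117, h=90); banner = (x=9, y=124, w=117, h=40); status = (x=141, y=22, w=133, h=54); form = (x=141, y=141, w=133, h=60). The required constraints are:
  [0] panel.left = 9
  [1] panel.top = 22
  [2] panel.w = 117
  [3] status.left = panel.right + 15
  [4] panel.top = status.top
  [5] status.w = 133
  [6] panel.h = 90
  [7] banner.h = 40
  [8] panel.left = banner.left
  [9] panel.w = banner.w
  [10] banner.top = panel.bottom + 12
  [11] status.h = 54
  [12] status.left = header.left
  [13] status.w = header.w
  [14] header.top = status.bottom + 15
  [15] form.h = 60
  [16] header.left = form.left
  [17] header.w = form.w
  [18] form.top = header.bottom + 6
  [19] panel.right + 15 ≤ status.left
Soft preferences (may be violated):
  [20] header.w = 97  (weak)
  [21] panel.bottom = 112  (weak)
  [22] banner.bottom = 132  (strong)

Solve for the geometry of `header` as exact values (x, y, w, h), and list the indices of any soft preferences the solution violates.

1. header.x = 141  [status.left = header.left]
2. header.w = 133  [status.w = header.w]
3. header.y = 91  [header.top = status.bottom + 15]
4. header.h = 44  [form.top = header.bottom + 6]

header = (x=141, y=91, w=133, h=44)
violated soft preferences: 20, 22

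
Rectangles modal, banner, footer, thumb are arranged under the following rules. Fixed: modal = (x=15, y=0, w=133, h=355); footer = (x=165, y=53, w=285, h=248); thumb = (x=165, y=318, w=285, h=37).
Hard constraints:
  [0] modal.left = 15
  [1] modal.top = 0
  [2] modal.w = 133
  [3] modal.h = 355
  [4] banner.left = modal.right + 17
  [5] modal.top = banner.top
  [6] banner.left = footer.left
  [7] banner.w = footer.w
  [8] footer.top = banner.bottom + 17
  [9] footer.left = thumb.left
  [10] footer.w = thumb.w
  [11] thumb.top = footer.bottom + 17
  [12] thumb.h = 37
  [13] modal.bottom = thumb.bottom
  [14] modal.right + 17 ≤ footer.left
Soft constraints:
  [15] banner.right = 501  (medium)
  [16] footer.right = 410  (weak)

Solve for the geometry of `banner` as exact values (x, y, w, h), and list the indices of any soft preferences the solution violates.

1. banner.x = 165  [banner.left = modal.right + 17]
2. banner.y = 0  [modal.top = banner.top]
3. banner.w = 285  [banner.w = footer.w]
4. banner.h = 36  [footer.top = banner.bottom + 17]

banner = (x=165, y=0, w=285, h=36)
violated soft preferences: 15, 16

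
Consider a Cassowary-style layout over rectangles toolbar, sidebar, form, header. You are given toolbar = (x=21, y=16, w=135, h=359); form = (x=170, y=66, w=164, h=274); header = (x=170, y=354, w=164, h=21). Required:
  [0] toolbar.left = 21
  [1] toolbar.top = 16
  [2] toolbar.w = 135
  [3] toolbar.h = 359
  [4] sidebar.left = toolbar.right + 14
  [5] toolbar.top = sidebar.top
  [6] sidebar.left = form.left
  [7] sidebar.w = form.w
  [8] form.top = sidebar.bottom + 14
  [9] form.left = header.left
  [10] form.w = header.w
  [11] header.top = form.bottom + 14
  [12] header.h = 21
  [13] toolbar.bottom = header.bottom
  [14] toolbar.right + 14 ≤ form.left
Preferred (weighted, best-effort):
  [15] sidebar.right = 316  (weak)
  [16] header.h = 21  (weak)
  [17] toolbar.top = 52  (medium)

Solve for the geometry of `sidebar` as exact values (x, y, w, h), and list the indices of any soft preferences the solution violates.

1. sidebar.x = 170  [sidebar.left = toolbar.right + 14]
2. sidebar.y = 16  [toolbar.top = sidebar.top]
3. sidebar.w = 164  [sidebar.w = form.w]
4. sidebar.h = 36  [form.top = sidebar.bottom + 14]

sidebar = (x=170, y=16, w=164, h=36)
violated soft preferences: 15, 17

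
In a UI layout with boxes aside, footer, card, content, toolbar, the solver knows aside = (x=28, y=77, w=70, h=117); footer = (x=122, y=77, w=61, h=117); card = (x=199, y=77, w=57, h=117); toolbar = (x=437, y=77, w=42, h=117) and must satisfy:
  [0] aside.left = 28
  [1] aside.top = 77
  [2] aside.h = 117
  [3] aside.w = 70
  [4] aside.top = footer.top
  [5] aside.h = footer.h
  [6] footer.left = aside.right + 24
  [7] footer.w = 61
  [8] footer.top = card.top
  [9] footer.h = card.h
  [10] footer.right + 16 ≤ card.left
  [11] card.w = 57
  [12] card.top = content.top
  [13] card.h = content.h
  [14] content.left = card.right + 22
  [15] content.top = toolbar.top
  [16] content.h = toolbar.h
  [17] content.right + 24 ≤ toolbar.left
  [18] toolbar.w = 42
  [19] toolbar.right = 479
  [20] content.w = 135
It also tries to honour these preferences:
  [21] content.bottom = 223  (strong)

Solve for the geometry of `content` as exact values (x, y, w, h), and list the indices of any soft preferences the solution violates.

1. content.y = 77  [card.top = content.top]
2. content.h = 117  [card.h = content.h]
3. content.x = 278  [content.left = card.right + 22]
4. content.w = 135  [content.w = 135]

content = (x=278, y=77, w=135, h=117)
violated soft preferences: 21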